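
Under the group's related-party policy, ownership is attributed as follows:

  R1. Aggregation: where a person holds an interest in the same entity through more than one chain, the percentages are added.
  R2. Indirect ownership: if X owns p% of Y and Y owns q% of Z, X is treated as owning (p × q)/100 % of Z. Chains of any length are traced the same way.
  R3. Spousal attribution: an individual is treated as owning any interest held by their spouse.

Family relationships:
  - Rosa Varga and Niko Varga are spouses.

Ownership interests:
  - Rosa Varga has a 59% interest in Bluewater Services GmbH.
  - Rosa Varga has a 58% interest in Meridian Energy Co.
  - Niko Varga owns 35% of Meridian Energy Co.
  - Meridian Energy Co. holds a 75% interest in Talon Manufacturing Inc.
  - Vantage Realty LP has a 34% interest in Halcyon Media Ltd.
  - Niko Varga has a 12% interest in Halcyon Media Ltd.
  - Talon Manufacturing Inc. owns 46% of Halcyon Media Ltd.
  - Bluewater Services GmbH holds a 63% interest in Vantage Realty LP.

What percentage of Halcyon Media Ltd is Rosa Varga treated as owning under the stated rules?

By spousal attribution (R3), Rosa Varga is treated as also owning Niko Varga's interest in Meridian Energy Co, giving 58% + 35% = 93%.
By spousal attribution (R3), Rosa Varga is treated as owning Niko Varga's 12% interest in Halcyon Media Ltd.
Chain via Bluewater Services GmbH → Vantage Realty LP (R2): 59% × 63% × 34% = 12.6378% of Halcyon Media Ltd.
Chain via Meridian Energy Co. → Talon Manufacturing Inc. (R2): 93% × 75% × 46% = 32.085% of Halcyon Media Ltd.
Direct interest in Halcyon Media Ltd: 12%.
Aggregating (R1): 12.6378% + 32.085% + 12% = 56.7228%.

56.7228%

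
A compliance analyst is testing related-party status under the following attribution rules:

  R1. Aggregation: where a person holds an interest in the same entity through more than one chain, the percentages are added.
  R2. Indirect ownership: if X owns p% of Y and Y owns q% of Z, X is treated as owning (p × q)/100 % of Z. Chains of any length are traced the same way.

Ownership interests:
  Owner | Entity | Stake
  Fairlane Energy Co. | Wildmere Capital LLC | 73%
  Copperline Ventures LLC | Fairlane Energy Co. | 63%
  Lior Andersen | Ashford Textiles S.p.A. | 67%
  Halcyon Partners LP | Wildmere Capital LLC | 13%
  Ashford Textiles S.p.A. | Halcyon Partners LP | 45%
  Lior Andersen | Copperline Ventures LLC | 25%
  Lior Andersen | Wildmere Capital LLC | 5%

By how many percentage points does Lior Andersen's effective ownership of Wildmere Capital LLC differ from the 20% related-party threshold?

0.417

Chain via Copperline Ventures LLC → Fairlane Energy Co. (R2): 25% × 63% × 73% = 11.4975% of Wildmere Capital LLC.
Chain via Ashford Textiles S.p.A. → Halcyon Partners LP (R2): 67% × 45% × 13% = 3.9195% of Wildmere Capital LLC.
Direct interest in Wildmere Capital LLC: 5%.
Aggregating (R1): 11.4975% + 3.9195% + 5% = 20.417%.
20.417% exceeds the 20% threshold by 0.417 percentage points.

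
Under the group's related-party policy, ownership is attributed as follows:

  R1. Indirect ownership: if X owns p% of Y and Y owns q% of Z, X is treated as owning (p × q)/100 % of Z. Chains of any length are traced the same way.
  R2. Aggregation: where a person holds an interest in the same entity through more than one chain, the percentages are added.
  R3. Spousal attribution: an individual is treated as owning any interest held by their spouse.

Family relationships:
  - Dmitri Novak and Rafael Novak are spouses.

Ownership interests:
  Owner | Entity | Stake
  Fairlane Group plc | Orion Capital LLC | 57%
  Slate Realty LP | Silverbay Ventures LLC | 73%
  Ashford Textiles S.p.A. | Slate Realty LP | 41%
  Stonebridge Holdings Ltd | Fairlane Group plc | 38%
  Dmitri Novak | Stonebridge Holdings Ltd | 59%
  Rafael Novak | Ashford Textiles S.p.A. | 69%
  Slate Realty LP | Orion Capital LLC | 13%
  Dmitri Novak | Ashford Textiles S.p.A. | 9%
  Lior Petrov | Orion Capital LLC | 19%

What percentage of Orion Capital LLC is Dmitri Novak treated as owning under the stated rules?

16.9368%

By spousal attribution (R3), Dmitri Novak is treated as also owning Rafael Novak's interest in Ashford Textiles S.p.A, giving 9% + 69% = 78%.
Chain via Ashford Textiles S.p.A. → Slate Realty LP (R1): 78% × 41% × 13% = 4.1574% of Orion Capital LLC.
Chain via Stonebridge Holdings Ltd → Fairlane Group plc (R1): 59% × 38% × 57% = 12.7794% of Orion Capital LLC.
Aggregating (R2): 4.1574% + 12.7794% = 16.9368%.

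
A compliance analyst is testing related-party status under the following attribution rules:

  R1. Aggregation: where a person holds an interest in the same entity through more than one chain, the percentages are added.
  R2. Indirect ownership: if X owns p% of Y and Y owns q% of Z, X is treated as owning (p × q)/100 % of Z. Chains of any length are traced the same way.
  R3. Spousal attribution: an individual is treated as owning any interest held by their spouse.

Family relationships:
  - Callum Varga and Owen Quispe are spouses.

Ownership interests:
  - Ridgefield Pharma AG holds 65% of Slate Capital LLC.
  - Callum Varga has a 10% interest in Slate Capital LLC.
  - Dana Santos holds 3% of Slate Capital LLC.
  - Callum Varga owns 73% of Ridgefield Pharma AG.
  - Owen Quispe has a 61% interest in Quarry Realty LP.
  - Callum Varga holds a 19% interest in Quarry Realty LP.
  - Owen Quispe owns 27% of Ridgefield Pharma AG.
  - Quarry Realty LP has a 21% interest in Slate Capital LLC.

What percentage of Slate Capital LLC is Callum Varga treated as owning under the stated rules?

By spousal attribution (R3), Callum Varga is treated as also owning Owen Quispe's interest in Quarry Realty LP, giving 19% + 61% = 80%.
By spousal attribution (R3), Callum Varga is treated as also owning Owen Quispe's interest in Ridgefield Pharma AG, giving 73% + 27% = 100%.
Chain via Quarry Realty LP (R2): 80% × 21% = 16.8% of Slate Capital LLC.
Chain via Ridgefield Pharma AG (R2): 100% × 65% = 65% of Slate Capital LLC.
Direct interest in Slate Capital LLC: 10%.
Aggregating (R1): 16.8% + 65% + 10% = 91.8%.

91.8%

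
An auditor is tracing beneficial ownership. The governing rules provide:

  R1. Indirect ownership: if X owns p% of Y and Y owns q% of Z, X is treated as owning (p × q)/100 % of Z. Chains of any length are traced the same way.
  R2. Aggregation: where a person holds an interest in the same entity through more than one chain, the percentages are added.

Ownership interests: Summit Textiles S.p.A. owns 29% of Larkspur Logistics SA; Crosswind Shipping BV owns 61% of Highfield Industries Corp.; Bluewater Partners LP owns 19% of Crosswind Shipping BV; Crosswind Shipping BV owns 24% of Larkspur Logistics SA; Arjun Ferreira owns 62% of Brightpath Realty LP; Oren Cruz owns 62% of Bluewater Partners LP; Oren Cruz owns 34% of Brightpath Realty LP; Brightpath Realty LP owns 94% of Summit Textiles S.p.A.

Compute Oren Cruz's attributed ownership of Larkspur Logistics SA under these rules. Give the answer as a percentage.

Chain via Brightpath Realty LP → Summit Textiles S.p.A. (R1): 34% × 94% × 29% = 9.2684% of Larkspur Logistics SA.
Chain via Bluewater Partners LP → Crosswind Shipping BV (R1): 62% × 19% × 24% = 2.8272% of Larkspur Logistics SA.
Aggregating (R2): 9.2684% + 2.8272% = 12.0956%.

12.0956%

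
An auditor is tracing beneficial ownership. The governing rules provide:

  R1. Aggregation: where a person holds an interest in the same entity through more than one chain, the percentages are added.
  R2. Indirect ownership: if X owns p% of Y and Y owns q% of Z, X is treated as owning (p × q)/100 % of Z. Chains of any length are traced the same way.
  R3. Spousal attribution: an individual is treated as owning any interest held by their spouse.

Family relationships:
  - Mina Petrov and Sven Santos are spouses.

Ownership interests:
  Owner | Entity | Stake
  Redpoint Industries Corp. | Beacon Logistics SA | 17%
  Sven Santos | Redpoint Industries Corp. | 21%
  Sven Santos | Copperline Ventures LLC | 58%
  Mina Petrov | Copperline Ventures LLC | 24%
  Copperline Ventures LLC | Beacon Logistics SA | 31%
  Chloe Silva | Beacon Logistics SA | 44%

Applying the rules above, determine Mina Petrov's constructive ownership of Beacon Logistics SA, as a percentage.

By spousal attribution (R3), Mina Petrov is treated as also owning Sven Santos's interest in Copperline Ventures LLC, giving 24% + 58% = 82%.
By spousal attribution (R3), Mina Petrov is treated as owning Sven Santos's 21% interest in Redpoint Industries Corp.
Chain via Copperline Ventures LLC (R2): 82% × 31% = 25.42% of Beacon Logistics SA.
Chain via Redpoint Industries Corp. (R2): 21% × 17% = 3.57% of Beacon Logistics SA.
Aggregating (R1): 25.42% + 3.57% = 28.99%.

28.99%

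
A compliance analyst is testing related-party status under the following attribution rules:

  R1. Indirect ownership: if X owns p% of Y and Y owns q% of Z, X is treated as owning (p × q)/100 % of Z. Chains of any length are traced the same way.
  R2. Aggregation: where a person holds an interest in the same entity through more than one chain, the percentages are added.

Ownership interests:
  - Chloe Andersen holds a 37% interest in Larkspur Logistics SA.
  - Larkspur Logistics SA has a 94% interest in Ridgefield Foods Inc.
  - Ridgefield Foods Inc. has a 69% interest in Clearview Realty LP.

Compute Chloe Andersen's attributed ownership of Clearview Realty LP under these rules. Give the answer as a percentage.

23.9982%

Chain via Larkspur Logistics SA → Ridgefield Foods Inc. (R1): 37% × 94% × 69% = 23.9982% of Clearview Realty LP.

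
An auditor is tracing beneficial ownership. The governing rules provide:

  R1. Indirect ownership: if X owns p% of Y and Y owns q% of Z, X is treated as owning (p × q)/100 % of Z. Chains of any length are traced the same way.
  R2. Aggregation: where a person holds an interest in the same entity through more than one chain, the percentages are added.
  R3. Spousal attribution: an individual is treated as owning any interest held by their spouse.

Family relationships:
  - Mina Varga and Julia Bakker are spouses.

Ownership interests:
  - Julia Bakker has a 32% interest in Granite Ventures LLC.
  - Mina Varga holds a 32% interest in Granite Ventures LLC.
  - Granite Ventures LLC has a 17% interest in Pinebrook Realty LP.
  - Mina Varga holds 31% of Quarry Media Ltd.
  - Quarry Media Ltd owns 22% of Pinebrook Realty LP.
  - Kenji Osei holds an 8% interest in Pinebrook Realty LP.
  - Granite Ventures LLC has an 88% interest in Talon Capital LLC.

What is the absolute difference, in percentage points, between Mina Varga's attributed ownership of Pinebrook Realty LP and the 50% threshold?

By spousal attribution (R3), Mina Varga is treated as also owning Julia Bakker's interest in Granite Ventures LLC, giving 32% + 32% = 64%.
Chain via Granite Ventures LLC (R1): 64% × 17% = 10.88% of Pinebrook Realty LP.
Chain via Quarry Media Ltd (R1): 31% × 22% = 6.82% of Pinebrook Realty LP.
Aggregating (R2): 10.88% + 6.82% = 17.7%.
17.7% falls short of the 50% threshold by 32.3 percentage points.

32.3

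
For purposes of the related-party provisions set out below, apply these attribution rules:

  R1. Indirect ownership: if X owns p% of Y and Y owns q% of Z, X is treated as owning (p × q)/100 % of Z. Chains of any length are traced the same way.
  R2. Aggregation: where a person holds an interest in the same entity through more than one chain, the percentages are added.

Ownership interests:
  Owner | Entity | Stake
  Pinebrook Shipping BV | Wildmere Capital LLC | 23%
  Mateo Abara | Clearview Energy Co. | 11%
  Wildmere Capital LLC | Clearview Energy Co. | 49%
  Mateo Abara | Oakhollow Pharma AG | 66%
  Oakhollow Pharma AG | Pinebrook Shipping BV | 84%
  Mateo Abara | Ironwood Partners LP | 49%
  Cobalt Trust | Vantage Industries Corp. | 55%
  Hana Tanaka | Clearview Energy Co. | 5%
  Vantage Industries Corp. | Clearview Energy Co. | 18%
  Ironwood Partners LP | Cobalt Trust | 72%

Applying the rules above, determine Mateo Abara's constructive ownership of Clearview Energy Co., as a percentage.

Chain via Ironwood Partners LP → Cobalt Trust → Vantage Industries Corp. (R1): 49% × 72% × 55% × 18% = 3.49272% of Clearview Energy Co.
Chain via Oakhollow Pharma AG → Pinebrook Shipping BV → Wildmere Capital LLC (R1): 66% × 84% × 23% × 49% = 6.248088% of Clearview Energy Co.
Direct interest in Clearview Energy Co: 11%.
Aggregating (R2): 3.49272% + 6.248088% + 11% = 20.740808%.

20.740808%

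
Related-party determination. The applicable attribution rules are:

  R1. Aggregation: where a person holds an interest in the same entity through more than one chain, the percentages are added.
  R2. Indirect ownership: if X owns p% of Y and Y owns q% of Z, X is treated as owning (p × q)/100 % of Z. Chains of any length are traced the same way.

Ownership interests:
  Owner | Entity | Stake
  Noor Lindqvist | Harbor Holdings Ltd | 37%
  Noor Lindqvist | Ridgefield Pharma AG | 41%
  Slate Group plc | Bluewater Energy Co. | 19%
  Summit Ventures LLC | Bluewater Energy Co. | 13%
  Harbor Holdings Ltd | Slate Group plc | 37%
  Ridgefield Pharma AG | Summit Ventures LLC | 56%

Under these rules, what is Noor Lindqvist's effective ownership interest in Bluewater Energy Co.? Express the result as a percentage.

Chain via Ridgefield Pharma AG → Summit Ventures LLC (R2): 41% × 56% × 13% = 2.9848% of Bluewater Energy Co.
Chain via Harbor Holdings Ltd → Slate Group plc (R2): 37% × 37% × 19% = 2.6011% of Bluewater Energy Co.
Aggregating (R1): 2.9848% + 2.6011% = 5.5859%.

5.5859%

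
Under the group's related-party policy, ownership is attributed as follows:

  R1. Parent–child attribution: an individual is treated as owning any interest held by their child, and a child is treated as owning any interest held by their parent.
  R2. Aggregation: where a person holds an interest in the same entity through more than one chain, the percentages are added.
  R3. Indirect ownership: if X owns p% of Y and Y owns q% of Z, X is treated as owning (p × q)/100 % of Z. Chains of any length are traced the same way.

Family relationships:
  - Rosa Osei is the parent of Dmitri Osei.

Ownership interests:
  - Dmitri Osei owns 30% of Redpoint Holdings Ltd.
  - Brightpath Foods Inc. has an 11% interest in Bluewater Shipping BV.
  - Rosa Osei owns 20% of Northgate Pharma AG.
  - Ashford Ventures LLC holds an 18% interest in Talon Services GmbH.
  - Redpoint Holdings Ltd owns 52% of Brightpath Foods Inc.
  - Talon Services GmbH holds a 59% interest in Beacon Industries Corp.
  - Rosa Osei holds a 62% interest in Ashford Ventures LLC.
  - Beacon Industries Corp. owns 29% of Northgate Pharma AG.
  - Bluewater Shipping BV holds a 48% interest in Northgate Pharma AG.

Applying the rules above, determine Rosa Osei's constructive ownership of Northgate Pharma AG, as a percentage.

22.733156%

By parent–child attribution (R1), Rosa Osei is treated as owning Dmitri Osei's 30% interest in Redpoint Holdings Ltd.
Chain via Ashford Ventures LLC → Talon Services GmbH → Beacon Industries Corp. (R3): 62% × 18% × 59% × 29% = 1.909476% of Northgate Pharma AG.
Direct interest in Northgate Pharma AG: 20%.
Chain via Redpoint Holdings Ltd → Brightpath Foods Inc. → Bluewater Shipping BV (R3): 30% × 52% × 11% × 48% = 0.82368% of Northgate Pharma AG.
Aggregating (R2): 1.909476% + 20% + 0.82368% = 22.733156%.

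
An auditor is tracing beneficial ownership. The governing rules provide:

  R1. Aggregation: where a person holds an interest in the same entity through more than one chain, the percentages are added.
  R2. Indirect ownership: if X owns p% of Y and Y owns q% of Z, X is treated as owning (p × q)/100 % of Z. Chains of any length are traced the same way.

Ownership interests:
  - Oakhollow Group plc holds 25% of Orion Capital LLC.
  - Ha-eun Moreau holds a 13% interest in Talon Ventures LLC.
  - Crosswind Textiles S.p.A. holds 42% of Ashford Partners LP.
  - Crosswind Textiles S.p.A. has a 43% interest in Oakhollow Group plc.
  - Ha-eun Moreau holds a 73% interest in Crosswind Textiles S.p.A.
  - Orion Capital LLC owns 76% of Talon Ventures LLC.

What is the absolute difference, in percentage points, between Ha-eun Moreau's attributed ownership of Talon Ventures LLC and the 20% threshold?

1.0359

Chain via Crosswind Textiles S.p.A. → Oakhollow Group plc → Orion Capital LLC (R2): 73% × 43% × 25% × 76% = 5.9641% of Talon Ventures LLC.
Direct interest in Talon Ventures LLC: 13%.
Aggregating (R1): 5.9641% + 13% = 18.9641%.
18.9641% falls short of the 20% threshold by 1.0359 percentage points.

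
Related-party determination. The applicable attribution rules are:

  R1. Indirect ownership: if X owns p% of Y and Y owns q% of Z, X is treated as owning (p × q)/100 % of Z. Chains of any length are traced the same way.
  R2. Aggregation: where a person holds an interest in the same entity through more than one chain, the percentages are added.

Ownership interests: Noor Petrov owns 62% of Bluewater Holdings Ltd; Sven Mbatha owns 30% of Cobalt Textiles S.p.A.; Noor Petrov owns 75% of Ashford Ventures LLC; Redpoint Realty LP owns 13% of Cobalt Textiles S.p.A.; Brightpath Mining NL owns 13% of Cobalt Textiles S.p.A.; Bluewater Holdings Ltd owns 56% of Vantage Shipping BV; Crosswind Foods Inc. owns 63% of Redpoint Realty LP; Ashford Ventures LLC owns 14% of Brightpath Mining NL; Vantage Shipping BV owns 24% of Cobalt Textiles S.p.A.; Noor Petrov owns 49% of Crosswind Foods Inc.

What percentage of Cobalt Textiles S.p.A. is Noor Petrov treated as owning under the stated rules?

13.7109%

Chain via Crosswind Foods Inc. → Redpoint Realty LP (R1): 49% × 63% × 13% = 4.0131% of Cobalt Textiles S.p.A.
Chain via Bluewater Holdings Ltd → Vantage Shipping BV (R1): 62% × 56% × 24% = 8.3328% of Cobalt Textiles S.p.A.
Chain via Ashford Ventures LLC → Brightpath Mining NL (R1): 75% × 14% × 13% = 1.365% of Cobalt Textiles S.p.A.
Aggregating (R2): 4.0131% + 8.3328% + 1.365% = 13.7109%.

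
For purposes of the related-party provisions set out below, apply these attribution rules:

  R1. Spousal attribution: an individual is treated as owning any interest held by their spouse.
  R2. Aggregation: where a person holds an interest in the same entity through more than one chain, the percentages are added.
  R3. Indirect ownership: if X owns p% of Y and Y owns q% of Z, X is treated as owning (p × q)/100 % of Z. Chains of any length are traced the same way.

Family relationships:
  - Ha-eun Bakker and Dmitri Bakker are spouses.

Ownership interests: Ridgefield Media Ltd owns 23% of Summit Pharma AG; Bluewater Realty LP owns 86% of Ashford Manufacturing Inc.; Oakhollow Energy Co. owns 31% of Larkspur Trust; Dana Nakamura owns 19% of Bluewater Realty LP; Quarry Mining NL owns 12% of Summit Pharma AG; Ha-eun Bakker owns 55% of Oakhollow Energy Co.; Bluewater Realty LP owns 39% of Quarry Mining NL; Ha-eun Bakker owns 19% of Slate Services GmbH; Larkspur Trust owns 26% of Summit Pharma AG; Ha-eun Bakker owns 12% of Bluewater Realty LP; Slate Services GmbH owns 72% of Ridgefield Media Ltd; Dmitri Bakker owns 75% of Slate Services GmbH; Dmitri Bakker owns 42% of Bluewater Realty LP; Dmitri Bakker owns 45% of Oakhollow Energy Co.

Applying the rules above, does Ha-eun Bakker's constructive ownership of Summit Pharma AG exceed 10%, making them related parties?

By spousal attribution (R1), Ha-eun Bakker is treated as also owning Dmitri Bakker's interest in Slate Services GmbH, giving 19% + 75% = 94%.
By spousal attribution (R1), Ha-eun Bakker is treated as also owning Dmitri Bakker's interest in Bluewater Realty LP, giving 12% + 42% = 54%.
By spousal attribution (R1), Ha-eun Bakker is treated as also owning Dmitri Bakker's interest in Oakhollow Energy Co, giving 55% + 45% = 100%.
Chain via Slate Services GmbH → Ridgefield Media Ltd (R3): 94% × 72% × 23% = 15.5664% of Summit Pharma AG.
Chain via Bluewater Realty LP → Quarry Mining NL (R3): 54% × 39% × 12% = 2.5272% of Summit Pharma AG.
Chain via Oakhollow Energy Co. → Larkspur Trust (R3): 100% × 31% × 26% = 8.06% of Summit Pharma AG.
Aggregating (R2): 15.5664% + 2.5272% + 8.06% = 26.1536%.
26.1536% exceeds the 10% threshold, so Ha-eun is a related party to Summit Pharma AG.

Yes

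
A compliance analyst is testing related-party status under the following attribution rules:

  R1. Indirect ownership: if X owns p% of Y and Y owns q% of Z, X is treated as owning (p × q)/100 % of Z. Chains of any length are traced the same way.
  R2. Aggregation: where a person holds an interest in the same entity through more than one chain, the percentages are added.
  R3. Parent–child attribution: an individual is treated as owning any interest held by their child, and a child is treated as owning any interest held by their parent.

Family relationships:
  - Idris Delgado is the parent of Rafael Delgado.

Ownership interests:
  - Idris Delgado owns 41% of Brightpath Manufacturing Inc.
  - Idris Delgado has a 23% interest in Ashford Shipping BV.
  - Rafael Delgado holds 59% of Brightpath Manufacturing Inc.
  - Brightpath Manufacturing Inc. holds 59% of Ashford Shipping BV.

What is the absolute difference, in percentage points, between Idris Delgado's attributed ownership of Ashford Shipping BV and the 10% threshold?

72

By parent–child attribution (R3), Idris Delgado is treated as also owning Rafael Delgado's interest in Brightpath Manufacturing Inc, giving 41% + 59% = 100%.
Chain via Brightpath Manufacturing Inc. (R1): 100% × 59% = 59% of Ashford Shipping BV.
Direct interest in Ashford Shipping BV: 23%.
Aggregating (R2): 59% + 23% = 82%.
82% exceeds the 10% threshold by 72 percentage points.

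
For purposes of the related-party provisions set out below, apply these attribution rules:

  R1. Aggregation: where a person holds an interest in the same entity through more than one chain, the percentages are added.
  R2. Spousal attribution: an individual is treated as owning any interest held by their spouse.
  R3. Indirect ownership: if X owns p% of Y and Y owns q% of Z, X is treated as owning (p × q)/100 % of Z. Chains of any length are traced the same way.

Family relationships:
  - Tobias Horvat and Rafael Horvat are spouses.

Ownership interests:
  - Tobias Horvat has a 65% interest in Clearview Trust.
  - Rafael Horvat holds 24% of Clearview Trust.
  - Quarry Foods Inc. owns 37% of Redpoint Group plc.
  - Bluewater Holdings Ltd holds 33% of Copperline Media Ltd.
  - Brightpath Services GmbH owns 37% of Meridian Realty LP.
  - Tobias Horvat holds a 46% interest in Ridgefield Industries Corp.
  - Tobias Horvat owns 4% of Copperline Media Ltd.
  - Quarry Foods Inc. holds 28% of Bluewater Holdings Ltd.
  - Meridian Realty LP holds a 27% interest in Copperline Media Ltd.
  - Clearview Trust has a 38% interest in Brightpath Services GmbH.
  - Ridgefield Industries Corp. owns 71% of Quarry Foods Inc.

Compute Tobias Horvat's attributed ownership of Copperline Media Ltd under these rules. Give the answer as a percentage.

By spousal attribution (R2), Tobias Horvat is treated as also owning Rafael Horvat's interest in Clearview Trust, giving 65% + 24% = 89%.
Chain via Ridgefield Industries Corp. → Quarry Foods Inc. → Bluewater Holdings Ltd (R3): 46% × 71% × 28% × 33% = 3.017784% of Copperline Media Ltd.
Chain via Clearview Trust → Brightpath Services GmbH → Meridian Realty LP (R3): 89% × 38% × 37% × 27% = 3.378618% of Copperline Media Ltd.
Direct interest in Copperline Media Ltd: 4%.
Aggregating (R1): 3.017784% + 3.378618% + 4% = 10.396402%.

10.396402%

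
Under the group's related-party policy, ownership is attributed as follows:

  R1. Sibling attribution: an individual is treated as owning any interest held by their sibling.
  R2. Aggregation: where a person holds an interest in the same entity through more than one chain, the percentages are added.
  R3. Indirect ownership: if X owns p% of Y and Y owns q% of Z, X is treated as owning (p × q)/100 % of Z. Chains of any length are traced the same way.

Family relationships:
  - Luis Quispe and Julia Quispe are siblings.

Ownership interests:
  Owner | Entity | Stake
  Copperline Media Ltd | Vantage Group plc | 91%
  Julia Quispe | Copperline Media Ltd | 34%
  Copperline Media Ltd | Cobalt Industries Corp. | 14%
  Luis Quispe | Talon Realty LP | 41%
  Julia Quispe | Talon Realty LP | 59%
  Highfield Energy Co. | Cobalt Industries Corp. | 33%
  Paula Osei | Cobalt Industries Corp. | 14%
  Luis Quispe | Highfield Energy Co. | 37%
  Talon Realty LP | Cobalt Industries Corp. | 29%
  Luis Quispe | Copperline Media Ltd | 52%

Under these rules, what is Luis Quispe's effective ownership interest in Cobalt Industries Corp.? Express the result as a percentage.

53.25%

By sibling attribution (R1), Luis Quispe is treated as also owning Julia Quispe's interest in Copperline Media Ltd, giving 52% + 34% = 86%.
By sibling attribution (R1), Luis Quispe is treated as also owning Julia Quispe's interest in Talon Realty LP, giving 41% + 59% = 100%.
Chain via Highfield Energy Co. (R3): 37% × 33% = 12.21% of Cobalt Industries Corp.
Chain via Copperline Media Ltd (R3): 86% × 14% = 12.04% of Cobalt Industries Corp.
Chain via Talon Realty LP (R3): 100% × 29% = 29% of Cobalt Industries Corp.
Aggregating (R2): 12.21% + 12.04% + 29% = 53.25%.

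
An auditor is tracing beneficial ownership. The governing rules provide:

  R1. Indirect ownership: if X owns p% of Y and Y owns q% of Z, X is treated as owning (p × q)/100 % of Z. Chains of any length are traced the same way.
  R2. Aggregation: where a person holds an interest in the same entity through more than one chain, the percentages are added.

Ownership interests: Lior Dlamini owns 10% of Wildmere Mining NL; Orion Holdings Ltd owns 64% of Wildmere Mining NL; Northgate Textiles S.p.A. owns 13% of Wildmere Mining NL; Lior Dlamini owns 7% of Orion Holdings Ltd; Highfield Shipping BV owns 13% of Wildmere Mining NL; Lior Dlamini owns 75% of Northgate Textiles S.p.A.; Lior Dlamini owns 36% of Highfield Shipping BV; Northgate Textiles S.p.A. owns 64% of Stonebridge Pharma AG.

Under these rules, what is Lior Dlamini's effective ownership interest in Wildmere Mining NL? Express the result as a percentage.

28.91%

Chain via Orion Holdings Ltd (R1): 7% × 64% = 4.48% of Wildmere Mining NL.
Chain via Highfield Shipping BV (R1): 36% × 13% = 4.68% of Wildmere Mining NL.
Chain via Northgate Textiles S.p.A. (R1): 75% × 13% = 9.75% of Wildmere Mining NL.
Direct interest in Wildmere Mining NL: 10%.
Aggregating (R2): 4.48% + 4.68% + 9.75% + 10% = 28.91%.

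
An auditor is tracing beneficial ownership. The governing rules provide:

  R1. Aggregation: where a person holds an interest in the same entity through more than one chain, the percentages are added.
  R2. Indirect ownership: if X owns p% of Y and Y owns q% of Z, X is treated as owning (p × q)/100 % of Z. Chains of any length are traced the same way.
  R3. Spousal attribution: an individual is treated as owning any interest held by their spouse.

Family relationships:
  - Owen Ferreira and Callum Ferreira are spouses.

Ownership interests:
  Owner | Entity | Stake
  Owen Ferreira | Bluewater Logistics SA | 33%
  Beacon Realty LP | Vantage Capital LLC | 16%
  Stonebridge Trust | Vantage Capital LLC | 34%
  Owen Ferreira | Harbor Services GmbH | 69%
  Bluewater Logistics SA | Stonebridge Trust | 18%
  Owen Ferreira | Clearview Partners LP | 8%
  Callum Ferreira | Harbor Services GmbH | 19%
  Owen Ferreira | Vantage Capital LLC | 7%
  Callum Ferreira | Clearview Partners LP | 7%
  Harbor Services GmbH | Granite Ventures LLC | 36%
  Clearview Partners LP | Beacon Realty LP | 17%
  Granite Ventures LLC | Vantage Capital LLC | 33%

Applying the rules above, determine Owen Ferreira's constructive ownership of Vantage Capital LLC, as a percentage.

By spousal attribution (R3), Owen Ferreira is treated as also owning Callum Ferreira's interest in Harbor Services GmbH, giving 69% + 19% = 88%.
By spousal attribution (R3), Owen Ferreira is treated as also owning Callum Ferreira's interest in Clearview Partners LP, giving 8% + 7% = 15%.
Chain via Harbor Services GmbH → Granite Ventures LLC (R2): 88% × 36% × 33% = 10.4544% of Vantage Capital LLC.
Chain via Bluewater Logistics SA → Stonebridge Trust (R2): 33% × 18% × 34% = 2.0196% of Vantage Capital LLC.
Chain via Clearview Partners LP → Beacon Realty LP (R2): 15% × 17% × 16% = 0.408% of Vantage Capital LLC.
Direct interest in Vantage Capital LLC: 7%.
Aggregating (R1): 10.4544% + 2.0196% + 0.408% + 7% = 19.882%.

19.882%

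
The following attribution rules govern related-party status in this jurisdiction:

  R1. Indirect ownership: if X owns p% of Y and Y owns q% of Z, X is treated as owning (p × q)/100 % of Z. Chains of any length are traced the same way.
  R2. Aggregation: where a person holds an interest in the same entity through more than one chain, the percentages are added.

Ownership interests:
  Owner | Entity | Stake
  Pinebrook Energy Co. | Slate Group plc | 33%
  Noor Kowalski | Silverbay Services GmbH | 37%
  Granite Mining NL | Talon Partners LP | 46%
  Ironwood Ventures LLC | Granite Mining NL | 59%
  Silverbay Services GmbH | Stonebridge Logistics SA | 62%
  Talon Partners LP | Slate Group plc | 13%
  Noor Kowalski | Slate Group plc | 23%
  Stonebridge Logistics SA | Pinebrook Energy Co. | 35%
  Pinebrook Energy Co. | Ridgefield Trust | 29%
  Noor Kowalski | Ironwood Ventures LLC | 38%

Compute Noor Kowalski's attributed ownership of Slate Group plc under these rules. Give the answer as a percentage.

Chain via Ironwood Ventures LLC → Granite Mining NL → Talon Partners LP (R1): 38% × 59% × 46% × 13% = 1.340716% of Slate Group plc.
Chain via Silverbay Services GmbH → Stonebridge Logistics SA → Pinebrook Energy Co. (R1): 37% × 62% × 35% × 33% = 2.64957% of Slate Group plc.
Direct interest in Slate Group plc: 23%.
Aggregating (R2): 1.340716% + 2.64957% + 23% = 26.990286%.

26.990286%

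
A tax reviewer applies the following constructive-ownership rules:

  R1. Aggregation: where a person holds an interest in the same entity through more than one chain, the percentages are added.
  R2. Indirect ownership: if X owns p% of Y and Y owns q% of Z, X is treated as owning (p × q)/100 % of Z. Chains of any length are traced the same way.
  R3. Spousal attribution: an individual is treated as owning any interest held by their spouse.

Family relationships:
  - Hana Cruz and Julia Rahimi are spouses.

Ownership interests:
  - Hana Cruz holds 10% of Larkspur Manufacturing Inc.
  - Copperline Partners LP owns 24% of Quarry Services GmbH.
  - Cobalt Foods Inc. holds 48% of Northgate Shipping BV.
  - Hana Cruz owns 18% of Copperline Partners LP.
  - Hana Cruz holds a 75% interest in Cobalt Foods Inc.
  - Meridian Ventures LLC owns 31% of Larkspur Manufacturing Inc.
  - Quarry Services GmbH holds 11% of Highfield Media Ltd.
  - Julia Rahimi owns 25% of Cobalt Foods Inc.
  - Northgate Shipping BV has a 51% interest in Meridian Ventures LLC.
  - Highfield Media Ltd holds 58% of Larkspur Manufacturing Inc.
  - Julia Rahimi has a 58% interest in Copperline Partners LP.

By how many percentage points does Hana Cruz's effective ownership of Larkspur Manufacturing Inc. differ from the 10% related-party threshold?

8.752512

By spousal attribution (R3), Hana Cruz is treated as also owning Julia Rahimi's interest in Cobalt Foods Inc, giving 75% + 25% = 100%.
By spousal attribution (R3), Hana Cruz is treated as also owning Julia Rahimi's interest in Copperline Partners LP, giving 18% + 58% = 76%.
Chain via Cobalt Foods Inc. → Northgate Shipping BV → Meridian Ventures LLC (R2): 100% × 48% × 51% × 31% = 7.5888% of Larkspur Manufacturing Inc.
Chain via Copperline Partners LP → Quarry Services GmbH → Highfield Media Ltd (R2): 76% × 24% × 11% × 58% = 1.163712% of Larkspur Manufacturing Inc.
Direct interest in Larkspur Manufacturing Inc: 10%.
Aggregating (R1): 7.5888% + 1.163712% + 10% = 18.752512%.
18.752512% exceeds the 10% threshold by 8.752512 percentage points.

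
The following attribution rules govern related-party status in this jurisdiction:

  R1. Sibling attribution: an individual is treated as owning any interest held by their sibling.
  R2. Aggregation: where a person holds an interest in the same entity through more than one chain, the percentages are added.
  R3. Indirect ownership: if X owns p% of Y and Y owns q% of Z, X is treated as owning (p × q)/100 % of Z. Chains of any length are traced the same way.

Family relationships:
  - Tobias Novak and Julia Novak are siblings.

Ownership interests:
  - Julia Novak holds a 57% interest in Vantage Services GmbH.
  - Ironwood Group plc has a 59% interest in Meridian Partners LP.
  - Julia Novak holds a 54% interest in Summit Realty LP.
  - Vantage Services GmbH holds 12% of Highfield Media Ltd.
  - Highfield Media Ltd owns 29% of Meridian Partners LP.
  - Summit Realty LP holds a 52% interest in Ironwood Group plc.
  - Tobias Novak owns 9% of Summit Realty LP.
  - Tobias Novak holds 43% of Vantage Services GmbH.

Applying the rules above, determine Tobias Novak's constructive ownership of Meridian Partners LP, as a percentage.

22.8084%

By sibling attribution (R1), Tobias Novak is treated as also owning Julia Novak's interest in Summit Realty LP, giving 9% + 54% = 63%.
By sibling attribution (R1), Tobias Novak is treated as also owning Julia Novak's interest in Vantage Services GmbH, giving 43% + 57% = 100%.
Chain via Summit Realty LP → Ironwood Group plc (R3): 63% × 52% × 59% = 19.3284% of Meridian Partners LP.
Chain via Vantage Services GmbH → Highfield Media Ltd (R3): 100% × 12% × 29% = 3.48% of Meridian Partners LP.
Aggregating (R2): 19.3284% + 3.48% = 22.8084%.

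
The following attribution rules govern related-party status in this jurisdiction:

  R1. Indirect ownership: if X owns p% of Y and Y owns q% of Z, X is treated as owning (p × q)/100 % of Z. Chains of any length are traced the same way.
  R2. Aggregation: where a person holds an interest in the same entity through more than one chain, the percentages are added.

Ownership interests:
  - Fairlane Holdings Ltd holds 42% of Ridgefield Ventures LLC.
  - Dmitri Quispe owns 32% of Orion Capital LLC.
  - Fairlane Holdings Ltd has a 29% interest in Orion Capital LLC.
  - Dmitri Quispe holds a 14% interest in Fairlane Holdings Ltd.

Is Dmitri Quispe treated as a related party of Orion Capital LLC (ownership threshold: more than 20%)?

Yes

Chain via Fairlane Holdings Ltd (R1): 14% × 29% = 4.06% of Orion Capital LLC.
Direct interest in Orion Capital LLC: 32%.
Aggregating (R2): 4.06% + 32% = 36.06%.
36.06% exceeds the 20% threshold, so Dmitri is a related party to Orion Capital LLC.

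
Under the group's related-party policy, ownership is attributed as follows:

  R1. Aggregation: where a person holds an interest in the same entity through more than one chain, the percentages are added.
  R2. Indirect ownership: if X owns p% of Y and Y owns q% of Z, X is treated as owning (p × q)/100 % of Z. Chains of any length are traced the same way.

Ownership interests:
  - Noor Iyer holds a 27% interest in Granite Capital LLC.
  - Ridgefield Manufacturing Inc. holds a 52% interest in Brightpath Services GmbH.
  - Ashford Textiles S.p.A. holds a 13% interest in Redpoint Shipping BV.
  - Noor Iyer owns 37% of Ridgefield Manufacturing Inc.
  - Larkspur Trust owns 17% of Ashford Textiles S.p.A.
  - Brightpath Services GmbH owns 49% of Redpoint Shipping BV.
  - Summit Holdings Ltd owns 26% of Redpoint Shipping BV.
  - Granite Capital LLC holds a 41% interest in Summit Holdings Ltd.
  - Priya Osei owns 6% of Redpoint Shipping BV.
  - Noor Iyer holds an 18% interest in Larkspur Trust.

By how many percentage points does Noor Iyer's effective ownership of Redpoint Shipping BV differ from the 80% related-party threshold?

Chain via Granite Capital LLC → Summit Holdings Ltd (R2): 27% × 41% × 26% = 2.8782% of Redpoint Shipping BV.
Chain via Ridgefield Manufacturing Inc. → Brightpath Services GmbH (R2): 37% × 52% × 49% = 9.4276% of Redpoint Shipping BV.
Chain via Larkspur Trust → Ashford Textiles S.p.A. (R2): 18% × 17% × 13% = 0.3978% of Redpoint Shipping BV.
Aggregating (R1): 2.8782% + 9.4276% + 0.3978% = 12.7036%.
12.7036% falls short of the 80% threshold by 67.2964 percentage points.

67.2964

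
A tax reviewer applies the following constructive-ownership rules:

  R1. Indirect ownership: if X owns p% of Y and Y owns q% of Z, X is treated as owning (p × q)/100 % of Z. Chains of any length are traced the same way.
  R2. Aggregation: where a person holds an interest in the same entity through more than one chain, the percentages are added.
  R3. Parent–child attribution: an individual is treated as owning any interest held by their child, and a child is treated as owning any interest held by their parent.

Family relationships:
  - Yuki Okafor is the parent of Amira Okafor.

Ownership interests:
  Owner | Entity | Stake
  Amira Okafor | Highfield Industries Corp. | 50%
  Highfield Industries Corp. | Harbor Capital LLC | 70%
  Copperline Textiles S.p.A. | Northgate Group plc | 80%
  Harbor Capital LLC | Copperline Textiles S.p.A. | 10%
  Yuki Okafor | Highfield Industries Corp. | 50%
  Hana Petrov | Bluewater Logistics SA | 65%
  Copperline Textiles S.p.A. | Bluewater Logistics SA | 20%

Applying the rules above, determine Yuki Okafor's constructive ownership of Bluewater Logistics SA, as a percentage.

By parent–child attribution (R3), Yuki Okafor is treated as also owning Amira Okafor's interest in Highfield Industries Corp, giving 50% + 50% = 100%.
Chain via Highfield Industries Corp. → Harbor Capital LLC → Copperline Textiles S.p.A. (R1): 100% × 70% × 10% × 20% = 1.4% of Bluewater Logistics SA.

1.4%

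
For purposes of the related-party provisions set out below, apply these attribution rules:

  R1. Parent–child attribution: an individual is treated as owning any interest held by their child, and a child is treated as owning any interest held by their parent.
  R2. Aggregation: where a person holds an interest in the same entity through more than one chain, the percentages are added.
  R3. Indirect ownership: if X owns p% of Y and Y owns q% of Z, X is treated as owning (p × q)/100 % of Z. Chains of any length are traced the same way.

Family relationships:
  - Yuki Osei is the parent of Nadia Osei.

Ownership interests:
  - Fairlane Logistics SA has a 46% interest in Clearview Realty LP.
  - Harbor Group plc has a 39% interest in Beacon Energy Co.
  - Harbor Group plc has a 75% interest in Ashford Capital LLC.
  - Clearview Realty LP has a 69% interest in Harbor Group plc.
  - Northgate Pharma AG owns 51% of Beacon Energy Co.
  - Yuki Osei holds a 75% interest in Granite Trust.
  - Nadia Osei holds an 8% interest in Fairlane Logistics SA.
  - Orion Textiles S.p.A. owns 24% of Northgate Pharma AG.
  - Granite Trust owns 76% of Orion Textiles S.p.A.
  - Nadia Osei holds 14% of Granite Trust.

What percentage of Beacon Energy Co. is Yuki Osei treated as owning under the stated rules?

9.269424%

By parent–child attribution (R1), Yuki Osei is treated as also owning Nadia Osei's interest in Granite Trust, giving 75% + 14% = 89%.
By parent–child attribution (R1), Yuki Osei is treated as owning Nadia Osei's 8% interest in Fairlane Logistics SA.
Chain via Granite Trust → Orion Textiles S.p.A. → Northgate Pharma AG (R3): 89% × 76% × 24% × 51% = 8.279136% of Beacon Energy Co.
Chain via Fairlane Logistics SA → Clearview Realty LP → Harbor Group plc (R3): 8% × 46% × 69% × 39% = 0.990288% of Beacon Energy Co.
Aggregating (R2): 8.279136% + 0.990288% = 9.269424%.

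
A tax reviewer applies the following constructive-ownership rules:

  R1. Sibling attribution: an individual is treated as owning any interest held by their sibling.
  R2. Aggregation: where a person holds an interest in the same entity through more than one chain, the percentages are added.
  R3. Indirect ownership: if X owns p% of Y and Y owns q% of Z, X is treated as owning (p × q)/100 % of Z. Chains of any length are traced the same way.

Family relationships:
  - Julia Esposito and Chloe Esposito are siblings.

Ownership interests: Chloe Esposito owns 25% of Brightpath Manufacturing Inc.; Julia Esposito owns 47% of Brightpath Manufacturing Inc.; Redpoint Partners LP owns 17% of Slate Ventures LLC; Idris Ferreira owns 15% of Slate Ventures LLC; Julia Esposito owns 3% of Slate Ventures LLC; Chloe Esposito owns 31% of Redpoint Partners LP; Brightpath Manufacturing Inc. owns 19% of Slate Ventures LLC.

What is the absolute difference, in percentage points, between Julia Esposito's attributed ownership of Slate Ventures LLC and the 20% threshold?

1.95

By sibling attribution (R1), Julia Esposito is treated as also owning Chloe Esposito's interest in Brightpath Manufacturing Inc, giving 47% + 25% = 72%.
By sibling attribution (R1), Julia Esposito is treated as owning Chloe Esposito's 31% interest in Redpoint Partners LP.
Chain via Brightpath Manufacturing Inc. (R3): 72% × 19% = 13.68% of Slate Ventures LLC.
Direct interest in Slate Ventures LLC: 3%.
Chain via Redpoint Partners LP (R3): 31% × 17% = 5.27% of Slate Ventures LLC.
Aggregating (R2): 13.68% + 3% + 5.27% = 21.95%.
21.95% exceeds the 20% threshold by 1.95 percentage points.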